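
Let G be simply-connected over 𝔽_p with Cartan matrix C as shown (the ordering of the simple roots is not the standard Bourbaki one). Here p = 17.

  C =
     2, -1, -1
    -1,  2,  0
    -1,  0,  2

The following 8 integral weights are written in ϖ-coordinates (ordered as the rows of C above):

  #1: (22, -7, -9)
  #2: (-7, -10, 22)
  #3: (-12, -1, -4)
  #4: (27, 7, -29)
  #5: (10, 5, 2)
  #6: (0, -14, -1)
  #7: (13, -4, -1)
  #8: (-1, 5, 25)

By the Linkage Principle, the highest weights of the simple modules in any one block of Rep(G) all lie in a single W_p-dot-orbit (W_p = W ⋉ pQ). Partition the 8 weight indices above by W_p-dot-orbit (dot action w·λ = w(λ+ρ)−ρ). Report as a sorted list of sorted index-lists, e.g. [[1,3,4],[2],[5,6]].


C ↔ A_3 under row/col permutation; |W(A_3)| = 24.

W_17-reps of the 8 weights in Ā_17 (same 3-coord order as C):

  λ_1+ρ ↦ (9, 0, 2) · λ_2+ρ ↦ (9, 0, 2) · λ_3+ρ ↦ (11, 3, 0) · λ_4+ρ ↦ (9, 0, 2) · λ_5+ρ ↦ (11, 3, 0) · λ_6+ρ ↦ (0, 1, 12) · λ_7+ρ ↦ (11, 3, 0) · λ_8+ρ ↦ (9, 0, 2)

The 8 indices split into 3 linkage classes (same alcove rep ⇔ same W_17-dot-orbit):

[[1, 2, 4, 8], [3, 5, 7], [6]]


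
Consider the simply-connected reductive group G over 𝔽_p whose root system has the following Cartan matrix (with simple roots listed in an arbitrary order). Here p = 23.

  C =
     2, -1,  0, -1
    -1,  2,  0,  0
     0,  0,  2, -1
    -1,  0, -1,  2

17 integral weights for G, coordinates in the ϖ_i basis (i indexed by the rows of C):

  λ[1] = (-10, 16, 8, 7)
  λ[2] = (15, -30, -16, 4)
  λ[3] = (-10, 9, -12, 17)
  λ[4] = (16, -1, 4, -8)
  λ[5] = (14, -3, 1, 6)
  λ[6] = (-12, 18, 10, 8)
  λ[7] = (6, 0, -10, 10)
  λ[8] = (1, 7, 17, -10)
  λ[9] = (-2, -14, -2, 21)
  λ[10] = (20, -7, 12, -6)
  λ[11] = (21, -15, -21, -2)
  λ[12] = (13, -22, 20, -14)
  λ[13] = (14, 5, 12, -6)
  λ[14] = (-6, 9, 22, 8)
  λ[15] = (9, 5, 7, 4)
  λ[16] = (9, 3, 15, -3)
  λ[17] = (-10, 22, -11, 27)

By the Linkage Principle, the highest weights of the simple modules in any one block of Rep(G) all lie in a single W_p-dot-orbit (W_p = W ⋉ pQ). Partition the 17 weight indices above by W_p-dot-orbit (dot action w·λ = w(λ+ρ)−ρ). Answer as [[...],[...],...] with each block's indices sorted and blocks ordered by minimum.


Dynkin diagram of C (from the 6 off-diagonal −1 entries): A_4.

Ā_23 reps of the 17 weights (A_4, coords as presented):

    [1] (8, 6, 6, 1)
    [2] (10, 0, 2, 5)
    [3] (7, 1, 9, 2)
    [4] (10, 0, 2, 5)
    [5] (13, 1, 1, 7)
    [6] (9, 3, 4, 2)
    [7] (7, 1, 9, 2)
    [8] (7, 1, 9, 2)
    [9] (13, 1, 1, 7)
    [10] (10, 0, 2, 5)
    [11] (13, 1, 1, 7)
    [12] (13, 1, 1, 7)
    [13] (10, 0, 2, 5)
    [14] (4, 5, 9, 0)
    [15] (10, 0, 2, 5)
    [16] (7, 1, 9, 2)
    [17] (4, 5, 9, 0)

These 17 weights hit 6 W_23-dot-orbits; sizes (1, 5, 4, 4, 1, 2):

[[1], [2, 4, 10, 13, 15], [3, 7, 8, 16], [5, 9, 11, 12], [6], [14, 17]]


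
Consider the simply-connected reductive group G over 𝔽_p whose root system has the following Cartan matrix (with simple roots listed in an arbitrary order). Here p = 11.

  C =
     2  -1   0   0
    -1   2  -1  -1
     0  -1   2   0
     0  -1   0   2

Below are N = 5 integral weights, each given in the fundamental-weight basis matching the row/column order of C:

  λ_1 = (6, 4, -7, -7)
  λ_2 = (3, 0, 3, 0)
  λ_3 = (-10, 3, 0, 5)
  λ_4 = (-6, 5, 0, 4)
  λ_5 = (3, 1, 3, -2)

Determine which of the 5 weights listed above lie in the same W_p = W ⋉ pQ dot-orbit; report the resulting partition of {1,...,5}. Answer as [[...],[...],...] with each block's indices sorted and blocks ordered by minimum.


Root system D_4: the 4×4 matrix C matches after relabeling.

W_11-reps of the 5 weights in Ā_11 (same 4-coord order as C):

  1: (0, 4, 1, 1) · 2: (4, 1, 4, 1) · 3: (4, 1, 4, 1) · 4: (4, 1, 0, 4) · 5: (4, 1, 4, 1)

These 5 weights hit 3 W_11-dot-orbits; sizes (1, 3, 1):

[[1], [2, 3, 5], [4]]


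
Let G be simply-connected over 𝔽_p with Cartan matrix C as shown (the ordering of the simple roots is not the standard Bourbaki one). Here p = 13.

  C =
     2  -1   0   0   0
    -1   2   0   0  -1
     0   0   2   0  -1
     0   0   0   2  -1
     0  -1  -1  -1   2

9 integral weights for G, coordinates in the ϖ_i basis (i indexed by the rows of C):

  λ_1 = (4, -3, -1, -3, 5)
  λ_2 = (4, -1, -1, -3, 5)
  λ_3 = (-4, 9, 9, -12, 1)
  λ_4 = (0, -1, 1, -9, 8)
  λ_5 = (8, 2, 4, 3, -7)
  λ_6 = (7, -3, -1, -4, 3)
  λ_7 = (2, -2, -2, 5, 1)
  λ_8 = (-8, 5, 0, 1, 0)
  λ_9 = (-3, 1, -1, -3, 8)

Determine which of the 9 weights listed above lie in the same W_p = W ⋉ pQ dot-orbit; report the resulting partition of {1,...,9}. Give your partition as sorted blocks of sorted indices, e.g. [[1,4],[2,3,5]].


Root system D_5: the 5×5 matrix C matches after relabeling.

λ_j+ρ reflected into Ā_13 (⟨·,θ^∨⟩≤13); 5-tuples as given:

    1: (3, 2, 0, 2, 2)
    2: (3, 2, 0, 2, 2)
    3: (6, 1, 1, 2, 0)
    4: (1, 0, 2, 8, 1)
    5: (6, 1, 1, 2, 0)
    6: (6, 1, 1, 2, 0)
    7: (2, 1, 1, 6, 0)
    8: (6, 1, 1, 2, 0)
    9: (3, 2, 0, 2, 2)

Grouping the 9 weights by Ā_13-representative: 4 linkage classes.

[[1, 2, 9], [3, 5, 6, 8], [4], [7]]


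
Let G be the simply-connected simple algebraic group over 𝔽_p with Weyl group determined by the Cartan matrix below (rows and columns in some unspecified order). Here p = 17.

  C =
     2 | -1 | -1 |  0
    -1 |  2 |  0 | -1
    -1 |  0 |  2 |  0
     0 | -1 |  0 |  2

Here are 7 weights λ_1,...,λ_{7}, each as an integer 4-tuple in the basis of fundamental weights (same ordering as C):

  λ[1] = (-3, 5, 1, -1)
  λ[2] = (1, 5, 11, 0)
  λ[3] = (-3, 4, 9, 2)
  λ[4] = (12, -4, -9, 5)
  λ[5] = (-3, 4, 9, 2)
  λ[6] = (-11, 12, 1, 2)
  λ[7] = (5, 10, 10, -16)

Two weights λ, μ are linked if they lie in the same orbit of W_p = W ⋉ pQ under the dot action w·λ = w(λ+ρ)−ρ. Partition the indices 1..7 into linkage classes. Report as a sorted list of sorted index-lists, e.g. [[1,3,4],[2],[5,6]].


Root system A_4: the 4×4 matrix C matches after relabeling.

Each λ_j+ρ reduced to Ā_17; 4-tuples below use C's row order:

  λ_1+ρ ↦ (2, 4, 0, 0) · λ_2+ρ ↦ (2, 3, 8, 3) · λ_3+ρ ↦ (2, 3, 8, 3) · λ_4+ρ ↦ (2, 3, 8, 3) · λ_5+ρ ↦ (2, 3, 8, 3) · λ_6+ρ ↦ (2, 3, 8, 3) · λ_7+ρ ↦ (2, 4, 0, 0)

Partition of {1..7} into 2 W_17-dot-orbits:

[[1, 7], [2, 3, 4, 5, 6]]


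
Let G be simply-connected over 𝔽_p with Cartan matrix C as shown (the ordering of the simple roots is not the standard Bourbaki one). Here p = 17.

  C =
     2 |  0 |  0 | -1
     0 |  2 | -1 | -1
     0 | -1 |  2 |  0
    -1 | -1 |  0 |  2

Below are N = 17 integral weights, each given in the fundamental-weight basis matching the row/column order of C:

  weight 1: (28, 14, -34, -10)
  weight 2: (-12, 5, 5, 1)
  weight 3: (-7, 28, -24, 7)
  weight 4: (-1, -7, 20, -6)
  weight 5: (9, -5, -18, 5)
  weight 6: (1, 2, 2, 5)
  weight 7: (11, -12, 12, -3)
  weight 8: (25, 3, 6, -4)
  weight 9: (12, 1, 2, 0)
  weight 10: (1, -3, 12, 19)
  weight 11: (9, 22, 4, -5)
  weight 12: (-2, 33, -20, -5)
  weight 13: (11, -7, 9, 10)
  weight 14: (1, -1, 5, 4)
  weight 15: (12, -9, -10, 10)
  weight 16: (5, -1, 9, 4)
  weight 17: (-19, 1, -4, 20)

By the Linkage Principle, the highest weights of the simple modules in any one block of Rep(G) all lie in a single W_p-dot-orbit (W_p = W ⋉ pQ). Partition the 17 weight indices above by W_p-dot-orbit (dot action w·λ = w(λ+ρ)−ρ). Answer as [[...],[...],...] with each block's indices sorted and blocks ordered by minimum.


Dynkin diagram of C (from the 6 off-diagonal −1 entries): A_4.

Alcove-folded reps (p=17, 17 weights, presented ϖ-order):

  λ_1+ρ ↦ (5, 1, 1, 1);  λ_2+ρ ↦ (2, 3, 3, 6);  λ_3+ρ ↦ (2, 3, 3, 6);  λ_4+ρ ↦ (2, 0, 6, 5);  λ_5+ρ ↦ (1, 2, 0, 10);  λ_6+ρ ↦ (2, 3, 3, 6);  λ_7+ρ ↦ (1, 2, 0, 10);  λ_8+ρ ↦ (0, 3, 1, 6);  λ_9+ρ ↦ (11, 2, 1, 1);  λ_10+ρ ↦ (11, 2, 1, 1);  λ_11+ρ ↦ (2, 0, 6, 5);  λ_12+ρ ↦ (1, 2, 0, 10);  λ_13+ρ ↦ (2, 0, 6, 5);  λ_14+ρ ↦ (2, 0, 6, 5);  λ_15+ρ ↦ (0, 3, 1, 6);  λ_16+ρ ↦ (2, 0, 6, 5);  λ_17+ρ ↦ (11, 2, 1, 1)

These 17 weights hit 6 W_17-dot-orbits; sizes (1, 3, 5, 3, 2, 3):

[[1], [2, 3, 6], [4, 11, 13, 14, 16], [5, 7, 12], [8, 15], [9, 10, 17]]


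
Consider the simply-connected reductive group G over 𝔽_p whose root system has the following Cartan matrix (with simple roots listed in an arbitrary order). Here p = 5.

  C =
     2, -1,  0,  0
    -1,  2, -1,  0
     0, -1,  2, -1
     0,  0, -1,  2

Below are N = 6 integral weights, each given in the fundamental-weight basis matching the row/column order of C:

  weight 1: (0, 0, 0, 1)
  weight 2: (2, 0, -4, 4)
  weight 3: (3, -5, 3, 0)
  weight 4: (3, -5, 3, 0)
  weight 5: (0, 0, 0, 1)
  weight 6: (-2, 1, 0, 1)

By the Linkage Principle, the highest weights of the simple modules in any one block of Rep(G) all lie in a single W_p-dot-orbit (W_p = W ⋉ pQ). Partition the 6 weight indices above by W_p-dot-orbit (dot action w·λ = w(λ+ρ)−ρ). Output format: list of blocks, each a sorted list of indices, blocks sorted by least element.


C ↔ A_4 under row/col permutation; |W(A_4)| = 120.

λ_j+ρ reflected into Ā_5 (⟨·,θ^∨⟩≤5); 4-tuples as given:

  [1] (1, 1, 1, 2)
  [2] (0, 2, 1, 1)
  [3] (0, 4, 0, 1)
  [4] (0, 4, 0, 1)
  [5] (1, 1, 1, 2)
  [6] (1, 1, 1, 2)

These 6 weights hit 3 W_5-dot-orbits; sizes (3, 1, 2):

[[1, 5, 6], [2], [3, 4]]


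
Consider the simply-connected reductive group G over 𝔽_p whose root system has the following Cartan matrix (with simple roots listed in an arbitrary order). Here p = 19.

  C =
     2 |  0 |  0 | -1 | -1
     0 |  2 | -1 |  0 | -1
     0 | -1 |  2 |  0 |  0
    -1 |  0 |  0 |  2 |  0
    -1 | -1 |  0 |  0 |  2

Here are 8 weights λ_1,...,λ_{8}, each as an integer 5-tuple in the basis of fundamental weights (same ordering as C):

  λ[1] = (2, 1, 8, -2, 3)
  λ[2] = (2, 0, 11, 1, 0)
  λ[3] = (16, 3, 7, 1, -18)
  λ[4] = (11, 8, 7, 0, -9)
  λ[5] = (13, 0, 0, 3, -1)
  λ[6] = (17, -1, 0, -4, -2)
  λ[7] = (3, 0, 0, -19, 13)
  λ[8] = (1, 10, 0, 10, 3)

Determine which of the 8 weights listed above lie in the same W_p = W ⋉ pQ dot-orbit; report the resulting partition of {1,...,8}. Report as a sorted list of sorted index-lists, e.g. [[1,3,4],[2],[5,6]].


Type A_5, rank 5, |W|=720; reorder rows/cols to standard.

Alcove-folded reps (p=19, 8 weights, presented ϖ-order):

  [1] (2, 2, 9, 1, 4) · [2] (3, 1, 12, 2, 1) · [3] (0, 8, 5, 2, 4) · [4] (2, 1, 5, 2, 8) · [5] (14, 1, 0, 3, 0) · [6] (14, 1, 0, 3, 0) · [7] (14, 1, 0, 3, 0) · [8] (2, 2, 9, 1, 4)

5 distinct reps among the 8 weights ⇒ 5 W_19-linkage classes:

[[1, 8], [2], [3], [4], [5, 6, 7]]


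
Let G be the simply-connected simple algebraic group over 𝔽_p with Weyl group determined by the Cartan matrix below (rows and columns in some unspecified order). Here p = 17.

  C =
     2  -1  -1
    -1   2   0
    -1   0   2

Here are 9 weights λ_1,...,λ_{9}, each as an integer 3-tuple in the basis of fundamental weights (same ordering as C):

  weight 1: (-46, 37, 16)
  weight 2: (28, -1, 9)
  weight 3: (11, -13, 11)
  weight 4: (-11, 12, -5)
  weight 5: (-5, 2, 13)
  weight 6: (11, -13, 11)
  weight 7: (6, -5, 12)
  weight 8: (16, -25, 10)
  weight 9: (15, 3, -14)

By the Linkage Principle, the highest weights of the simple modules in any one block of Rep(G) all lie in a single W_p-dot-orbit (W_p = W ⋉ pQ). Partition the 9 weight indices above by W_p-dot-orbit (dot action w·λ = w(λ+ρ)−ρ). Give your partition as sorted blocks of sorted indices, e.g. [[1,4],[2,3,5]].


Type A_3, rank 3, |W|=24; reorder rows/cols to standard.

Ā_17 reps of the 9 weights (A_3, coords as presented):

  λ_1+ρ ↦ (0, 6, 7);  λ_2+ρ ↦ (0, 5, 5);  λ_3+ρ ↦ (0, 5, 5);  λ_4+ρ ↦ (3, 1, 10);  λ_5+ρ ↦ (3, 1, 10);  λ_6+ρ ↦ (0, 5, 5);  λ_7+ρ ↦ (3, 1, 10);  λ_8+ρ ↦ (0, 6, 7);  λ_9+ρ ↦ (3, 1, 10)

3 distinct reps among the 9 weights ⇒ 3 W_17-linkage classes:

[[1, 8], [2, 3, 6], [4, 5, 7, 9]]


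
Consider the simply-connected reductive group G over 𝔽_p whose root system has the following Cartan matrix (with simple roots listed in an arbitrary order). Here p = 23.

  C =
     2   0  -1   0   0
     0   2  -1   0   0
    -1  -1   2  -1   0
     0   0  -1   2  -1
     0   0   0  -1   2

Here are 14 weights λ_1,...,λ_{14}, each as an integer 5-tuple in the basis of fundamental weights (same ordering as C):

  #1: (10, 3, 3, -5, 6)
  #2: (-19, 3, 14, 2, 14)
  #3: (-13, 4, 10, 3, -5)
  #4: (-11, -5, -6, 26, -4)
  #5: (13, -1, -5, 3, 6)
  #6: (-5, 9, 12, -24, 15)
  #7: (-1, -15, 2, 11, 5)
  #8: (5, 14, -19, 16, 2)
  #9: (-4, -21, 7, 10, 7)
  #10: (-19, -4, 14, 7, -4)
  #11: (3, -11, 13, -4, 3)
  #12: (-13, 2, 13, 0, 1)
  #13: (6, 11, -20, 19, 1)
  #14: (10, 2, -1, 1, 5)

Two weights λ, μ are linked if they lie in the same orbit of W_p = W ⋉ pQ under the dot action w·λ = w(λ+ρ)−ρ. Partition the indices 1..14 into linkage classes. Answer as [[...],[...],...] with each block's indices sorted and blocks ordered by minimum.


Dynkin diagram of C (from the 8 off-diagonal −1 entries): D_5.

λ_j+ρ reflected into Ā_23 (⟨·,θ^∨⟩≤23); 5-tuples as given:

  1: (11, 4, 0, 1, 3)
  2: (4, 10, 1, 3, 1)
  3: (11, 4, 0, 1, 3)
  4: (4, 10, 1, 3, 1)
  5: (10, 4, 0, 0, 7)
  6: (10, 4, 0, 0, 7)
  7: (11, 3, 0, 1, 6)
  8: (12, 3, 2, 1, 2)
  9: (11, 4, 0, 1, 3)
  10: (12, 3, 2, 1, 2)
  11: (4, 10, 1, 3, 1)
  12: (12, 3, 2, 1, 2)
  13: (12, 7, 0, 1, 2)
  14: (11, 3, 0, 1, 6)

6 distinct reps among the 14 weights ⇒ 6 W_23-linkage classes:

[[1, 3, 9], [2, 4, 11], [5, 6], [7, 14], [8, 10, 12], [13]]


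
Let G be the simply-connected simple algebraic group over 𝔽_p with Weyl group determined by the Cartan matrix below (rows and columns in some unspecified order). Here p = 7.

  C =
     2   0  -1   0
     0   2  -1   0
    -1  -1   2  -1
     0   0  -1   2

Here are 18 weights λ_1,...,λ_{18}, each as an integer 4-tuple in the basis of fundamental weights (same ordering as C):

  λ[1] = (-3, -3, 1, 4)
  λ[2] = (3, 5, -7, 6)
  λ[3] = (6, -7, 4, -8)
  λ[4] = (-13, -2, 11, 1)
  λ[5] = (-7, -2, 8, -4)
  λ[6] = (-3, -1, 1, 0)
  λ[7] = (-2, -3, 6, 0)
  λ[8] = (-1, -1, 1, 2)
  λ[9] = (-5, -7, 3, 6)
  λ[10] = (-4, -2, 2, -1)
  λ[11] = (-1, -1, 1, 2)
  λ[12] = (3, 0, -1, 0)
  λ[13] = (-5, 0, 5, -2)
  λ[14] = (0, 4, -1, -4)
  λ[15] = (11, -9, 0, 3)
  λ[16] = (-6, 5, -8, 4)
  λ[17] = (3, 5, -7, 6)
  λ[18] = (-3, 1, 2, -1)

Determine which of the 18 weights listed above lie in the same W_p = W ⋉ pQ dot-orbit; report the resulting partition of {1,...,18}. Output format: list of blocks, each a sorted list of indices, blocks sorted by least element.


Dynkin diagram of C (from the 6 off-diagonal −1 entries): D_4.

λ_j+ρ reflected into Ā_7 (⟨·,θ^∨⟩≤7); 4-tuples as given:

  1: (0, 0, 2, 3) · 2: (2, 0, 0, 1) · 3: (0, 1, 1, 0) · 4: (0, 1, 1, 0) · 5: (4, 1, 0, 1) · 6: (2, 0, 0, 1) · 7: (0, 1, 1, 0) · 8: (0, 0, 2, 3) · 9: (2, 0, 0, 1) · 10: (2, 0, 0, 1) · 11: (0, 0, 2, 3) · 12: (4, 1, 0, 1) · 13: (4, 1, 0, 1) · 14: (2, 2, 1, 0) · 15: (2, 2, 1, 0) · 16: (0, 1, 1, 0) · 17: (2, 0, 0, 1) · 18: (2, 2, 1, 0)

Partition of {1..18} into 5 W_7-dot-orbits:

[[1, 8, 11], [2, 6, 9, 10, 17], [3, 4, 7, 16], [5, 12, 13], [14, 15, 18]]


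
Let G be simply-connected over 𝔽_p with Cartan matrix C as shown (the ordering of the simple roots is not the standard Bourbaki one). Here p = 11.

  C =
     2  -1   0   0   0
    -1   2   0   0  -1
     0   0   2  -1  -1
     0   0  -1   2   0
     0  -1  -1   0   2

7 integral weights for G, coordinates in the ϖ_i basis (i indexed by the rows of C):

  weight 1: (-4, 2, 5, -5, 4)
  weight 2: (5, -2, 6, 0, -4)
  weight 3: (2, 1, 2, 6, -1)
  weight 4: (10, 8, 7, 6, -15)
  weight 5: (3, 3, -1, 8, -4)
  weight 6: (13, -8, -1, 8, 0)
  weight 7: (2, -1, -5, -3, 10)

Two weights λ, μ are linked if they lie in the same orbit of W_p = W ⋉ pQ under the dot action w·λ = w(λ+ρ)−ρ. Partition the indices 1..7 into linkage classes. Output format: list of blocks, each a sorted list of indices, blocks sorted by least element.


Root system A_5: the 5×5 matrix C matches after relabeling.

λ_j+ρ reflected into Ā_11 (⟨·,θ^∨⟩≤11); 5-tuples as given:

  λ_1+ρ ↦ (0, 0, 2, 1, 5);  λ_2+ρ ↦ (2, 3, 3, 1, 1);  λ_3+ρ ↦ (1, 1, 3, 3, 0);  λ_4+ρ ↦ (1, 1, 3, 3, 0);  λ_5+ρ ↦ (1, 1, 3, 3, 0);  λ_6+ρ ↦ (1, 1, 3, 3, 0);  λ_7+ρ ↦ (0, 0, 2, 1, 5)

The 7 indices split into 3 linkage classes (same alcove rep ⇔ same W_11-dot-orbit):

[[1, 7], [2], [3, 4, 5, 6]]


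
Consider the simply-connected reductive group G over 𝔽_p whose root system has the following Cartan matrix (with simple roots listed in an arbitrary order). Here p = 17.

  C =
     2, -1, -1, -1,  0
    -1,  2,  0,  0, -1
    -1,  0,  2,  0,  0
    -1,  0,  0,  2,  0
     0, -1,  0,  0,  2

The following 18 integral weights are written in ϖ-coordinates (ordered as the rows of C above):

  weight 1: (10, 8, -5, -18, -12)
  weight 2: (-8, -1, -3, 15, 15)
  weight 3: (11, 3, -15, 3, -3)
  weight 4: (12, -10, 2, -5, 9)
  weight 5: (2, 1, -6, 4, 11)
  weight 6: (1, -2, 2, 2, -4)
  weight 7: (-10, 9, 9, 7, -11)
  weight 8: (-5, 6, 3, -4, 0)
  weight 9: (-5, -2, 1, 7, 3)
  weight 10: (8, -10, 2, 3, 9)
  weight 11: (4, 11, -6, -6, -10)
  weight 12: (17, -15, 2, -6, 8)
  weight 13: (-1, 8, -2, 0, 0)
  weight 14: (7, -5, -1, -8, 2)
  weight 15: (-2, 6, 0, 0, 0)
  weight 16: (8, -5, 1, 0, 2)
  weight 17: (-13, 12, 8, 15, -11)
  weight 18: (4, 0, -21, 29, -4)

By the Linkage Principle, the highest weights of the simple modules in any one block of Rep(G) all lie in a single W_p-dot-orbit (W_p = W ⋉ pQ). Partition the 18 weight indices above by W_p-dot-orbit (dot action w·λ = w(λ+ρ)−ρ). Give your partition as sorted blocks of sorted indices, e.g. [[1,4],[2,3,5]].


Root system D_5: the 5×5 matrix C matches after relabeling.

Ā_17 reps of the 18 weights (D_5, coords as presented):

  [1] (5, 0, 2, 1, 1)
  [2] (1, 6, 0, 0, 1)
  [3] (1, 1, 11, 1, 1)
  [4] (0, 0, 3, 4, 1)
  [5] (3, 2, 0, 0, 7)
  [6] (2, 1, 1, 1, 1)
  [7] (1, 6, 0, 0, 1)
  [8] (0, 0, 3, 4, 1)
  [9] (2, 1, 1, 1, 1)
  [10] (0, 0, 3, 4, 1)
  [11] (3, 2, 0, 0, 7)
  [12] (2, 1, 1, 1, 1)
  [13] (1, 6, 0, 0, 1)
  [14] (0, 0, 3, 4, 1)
  [15] (1, 6, 0, 0, 1)
  [16] (5, 0, 2, 1, 1)
  [17] (0, 0, 3, 4, 1)
  [18] (1, 1, 11, 1, 1)

These 18 weights hit 6 W_17-dot-orbits; sizes (2, 4, 2, 5, 2, 3):

[[1, 16], [2, 7, 13, 15], [3, 18], [4, 8, 10, 14, 17], [5, 11], [6, 9, 12]]


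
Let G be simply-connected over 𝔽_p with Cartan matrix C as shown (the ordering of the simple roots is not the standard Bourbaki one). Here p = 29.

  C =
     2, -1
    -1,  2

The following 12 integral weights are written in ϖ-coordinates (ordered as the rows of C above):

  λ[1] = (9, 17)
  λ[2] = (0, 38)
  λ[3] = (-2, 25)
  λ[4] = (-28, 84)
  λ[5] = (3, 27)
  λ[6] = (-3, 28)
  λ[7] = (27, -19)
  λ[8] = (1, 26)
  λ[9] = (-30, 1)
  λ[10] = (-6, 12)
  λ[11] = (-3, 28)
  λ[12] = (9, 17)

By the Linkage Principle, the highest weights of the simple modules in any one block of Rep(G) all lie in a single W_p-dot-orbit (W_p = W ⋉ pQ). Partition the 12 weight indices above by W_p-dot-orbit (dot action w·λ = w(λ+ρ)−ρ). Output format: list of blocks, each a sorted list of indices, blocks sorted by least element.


A_2 Cartan matrix, 2 simple roots permuted; ρ=(1,1).

Alcove-folded reps (p=29, 12 weights, presented ϖ-order):

  λ_1+ρ ↦ (10, 18)
  λ_2+ρ ↦ (10, 18)
  λ_3+ρ ↦ (1, 25)
  λ_4+ρ ↦ (2, 27)
  λ_5+ρ ↦ (1, 25)
  λ_6+ρ ↦ (2, 27)
  λ_7+ρ ↦ (10, 18)
  λ_8+ρ ↦ (2, 27)
  λ_9+ρ ↦ (2, 27)
  λ_10+ρ ↦ (5, 8)
  λ_11+ρ ↦ (2, 27)
  λ_12+ρ ↦ (10, 18)

Grouping the 12 weights by Ā_29-representative: 4 linkage classes.

[[1, 2, 7, 12], [3, 5], [4, 6, 8, 9, 11], [10]]


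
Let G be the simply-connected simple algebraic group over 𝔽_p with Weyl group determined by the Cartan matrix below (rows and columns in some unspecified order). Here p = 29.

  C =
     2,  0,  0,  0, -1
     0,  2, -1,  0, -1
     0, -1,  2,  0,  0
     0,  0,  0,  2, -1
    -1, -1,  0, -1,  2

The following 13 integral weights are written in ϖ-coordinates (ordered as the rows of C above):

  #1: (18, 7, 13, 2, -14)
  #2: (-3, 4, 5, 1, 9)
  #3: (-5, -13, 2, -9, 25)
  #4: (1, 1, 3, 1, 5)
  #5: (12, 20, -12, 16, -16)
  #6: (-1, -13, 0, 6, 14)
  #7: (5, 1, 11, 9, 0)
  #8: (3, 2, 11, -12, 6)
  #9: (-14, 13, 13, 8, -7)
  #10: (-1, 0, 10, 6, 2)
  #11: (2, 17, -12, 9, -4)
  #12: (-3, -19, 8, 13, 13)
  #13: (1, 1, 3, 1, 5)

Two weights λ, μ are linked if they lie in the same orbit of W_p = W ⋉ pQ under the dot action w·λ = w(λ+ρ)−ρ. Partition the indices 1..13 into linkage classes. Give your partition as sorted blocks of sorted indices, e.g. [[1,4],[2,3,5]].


Root system D_5: the 5×5 matrix C matches after relabeling.

W_29-reps of the 13 weights in Ā_29 (same 5-coord order as C):

    1: (4, 1, 9, 8, 2)
    2: (2, 2, 4, 2, 6)
    3: (4, 1, 9, 8, 2)
    4: (2, 2, 4, 2, 6)
    5: (2, 2, 4, 2, 6)
    6: (0, 1, 11, 7, 3)
    7: (4, 1, 9, 8, 2)
    8: (0, 1, 11, 7, 3)
    9: (4, 1, 9, 8, 2)
    10: (0, 1, 11, 7, 3)
    11: (0, 1, 11, 7, 3)
    12: (4, 1, 9, 8, 2)
    13: (2, 2, 4, 2, 6)

Grouping the 13 weights by Ā_29-representative: 3 linkage classes.

[[1, 3, 7, 9, 12], [2, 4, 5, 13], [6, 8, 10, 11]]


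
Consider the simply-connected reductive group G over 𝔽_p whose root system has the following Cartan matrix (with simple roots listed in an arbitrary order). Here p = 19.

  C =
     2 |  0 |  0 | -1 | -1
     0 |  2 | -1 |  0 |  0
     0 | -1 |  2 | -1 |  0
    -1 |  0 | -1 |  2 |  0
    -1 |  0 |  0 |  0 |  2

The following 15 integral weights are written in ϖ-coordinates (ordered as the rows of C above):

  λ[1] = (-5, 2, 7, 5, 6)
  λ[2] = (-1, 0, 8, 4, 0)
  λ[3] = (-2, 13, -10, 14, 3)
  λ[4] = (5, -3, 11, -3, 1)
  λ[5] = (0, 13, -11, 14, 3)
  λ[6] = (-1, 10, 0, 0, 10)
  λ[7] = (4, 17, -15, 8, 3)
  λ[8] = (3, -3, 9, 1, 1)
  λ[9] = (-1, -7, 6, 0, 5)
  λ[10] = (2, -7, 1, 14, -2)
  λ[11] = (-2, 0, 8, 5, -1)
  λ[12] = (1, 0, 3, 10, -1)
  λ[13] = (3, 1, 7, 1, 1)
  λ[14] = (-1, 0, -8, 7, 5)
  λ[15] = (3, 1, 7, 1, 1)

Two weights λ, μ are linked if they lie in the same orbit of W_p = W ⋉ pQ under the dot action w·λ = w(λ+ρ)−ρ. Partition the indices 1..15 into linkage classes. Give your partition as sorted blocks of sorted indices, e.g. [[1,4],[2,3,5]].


C ↔ A_5 under row/col permutation; |W(A_5)| = 720.

λ_j+ρ reflected into Ā_19 (⟨·,θ^∨⟩≤19); 5-tuples as given:

  λ_1 → (4, 2, 8, 2, 2) · λ_2 → (0, 1, 9, 5, 1) · λ_3 → (0, 1, 9, 5, 1) · λ_4 → (4, 2, 8, 2, 2) · λ_5 → (0, 1, 9, 5, 1) · λ_6 → (0, 6, 1, 1, 6) · λ_7 → (0, 1, 9, 5, 1) · λ_8 → (4, 2, 8, 2, 2) · λ_9 → (0, 6, 1, 1, 6) · λ_10 → (2, 1, 4, 11, 0) · λ_11 → (0, 1, 9, 5, 1) · λ_12 → (2, 1, 4, 11, 0) · λ_13 → (4, 2, 8, 2, 2) · λ_14 → (0, 6, 1, 1, 6) · λ_15 → (4, 2, 8, 2, 2)

These 15 weights hit 4 W_19-dot-orbits; sizes (5, 5, 3, 2):

[[1, 4, 8, 13, 15], [2, 3, 5, 7, 11], [6, 9, 14], [10, 12]]


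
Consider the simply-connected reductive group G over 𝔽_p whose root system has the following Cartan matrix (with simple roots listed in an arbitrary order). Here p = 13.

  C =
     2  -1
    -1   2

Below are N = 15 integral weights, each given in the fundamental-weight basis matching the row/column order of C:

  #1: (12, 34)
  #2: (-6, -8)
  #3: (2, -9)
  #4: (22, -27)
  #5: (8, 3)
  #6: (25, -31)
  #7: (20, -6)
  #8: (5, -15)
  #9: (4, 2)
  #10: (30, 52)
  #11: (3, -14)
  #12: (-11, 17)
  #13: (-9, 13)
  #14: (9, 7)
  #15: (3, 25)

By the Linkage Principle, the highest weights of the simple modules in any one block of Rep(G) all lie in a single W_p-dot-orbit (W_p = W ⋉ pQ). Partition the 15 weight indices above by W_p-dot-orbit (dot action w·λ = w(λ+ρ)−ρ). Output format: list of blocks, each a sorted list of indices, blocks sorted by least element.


A_2 Cartan matrix, 2 simple roots permuted; ρ=(1,1).

Ā_13 reps of the 15 weights (A_2, coords as presented):

  [1] (9, 4)
  [2] (7, 5)
  [3] (5, 3)
  [4] (10, 0)
  [5] (9, 4)
  [6] (9, 4)
  [7] (5, 3)
  [8] (7, 5)
  [9] (5, 3)
  [10] (7, 5)
  [11] (9, 4)
  [12] (5, 3)
  [13] (7, 5)
  [14] (5, 3)
  [15] (9, 4)

Linkage partition of the 15 weights (4 classes, p=13):

[[1, 5, 6, 11, 15], [2, 8, 10, 13], [3, 7, 9, 12, 14], [4]]


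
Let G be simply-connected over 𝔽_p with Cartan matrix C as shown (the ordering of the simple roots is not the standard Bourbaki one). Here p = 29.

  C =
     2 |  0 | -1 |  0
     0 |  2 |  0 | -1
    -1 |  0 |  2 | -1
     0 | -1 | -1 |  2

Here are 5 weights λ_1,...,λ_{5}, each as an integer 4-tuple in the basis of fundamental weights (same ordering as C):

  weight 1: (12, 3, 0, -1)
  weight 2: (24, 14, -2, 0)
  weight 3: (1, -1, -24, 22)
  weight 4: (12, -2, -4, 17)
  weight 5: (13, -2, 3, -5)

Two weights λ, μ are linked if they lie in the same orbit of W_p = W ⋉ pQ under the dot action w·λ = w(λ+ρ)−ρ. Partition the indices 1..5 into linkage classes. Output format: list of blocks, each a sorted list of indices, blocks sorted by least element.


Root system A_4: the 4×4 matrix C matches after relabeling.

Folding the 5 weights λ_j+ρ into Ā_29 (reps in the given 4-coord order):

    1: (13, 4, 1, 0)
    2: (13, 4, 1, 0)
    3: (21, 0, 2, 0)
    4: (10, 1, 3, 14)
    5: (13, 4, 1, 0)

These 5 weights hit 3 W_29-dot-orbits; sizes (3, 1, 1):

[[1, 2, 5], [3], [4]]


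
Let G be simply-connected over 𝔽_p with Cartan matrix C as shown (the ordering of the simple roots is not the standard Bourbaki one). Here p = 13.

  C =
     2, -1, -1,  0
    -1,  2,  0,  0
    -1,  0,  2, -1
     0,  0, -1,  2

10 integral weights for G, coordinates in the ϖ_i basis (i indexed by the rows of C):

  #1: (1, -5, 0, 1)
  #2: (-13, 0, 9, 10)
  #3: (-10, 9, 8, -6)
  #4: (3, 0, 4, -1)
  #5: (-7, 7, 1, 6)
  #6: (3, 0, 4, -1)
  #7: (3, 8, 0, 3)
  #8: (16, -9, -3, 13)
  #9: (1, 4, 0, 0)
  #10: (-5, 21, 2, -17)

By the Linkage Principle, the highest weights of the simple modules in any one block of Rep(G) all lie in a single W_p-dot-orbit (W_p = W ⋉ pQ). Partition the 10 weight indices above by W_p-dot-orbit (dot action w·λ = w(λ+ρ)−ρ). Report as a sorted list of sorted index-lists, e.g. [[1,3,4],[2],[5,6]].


C ↔ A_4 under row/col permutation; |W(A_4)| = 120.

λ_j+ρ reflected into Ā_13 (⟨·,θ^∨⟩≤13); 4-tuples as given:

  1: (1, 2, 1, 1) · 2: (1, 2, 1, 1) · 3: (4, 1, 5, 0) · 4: (4, 1, 5, 0) · 5: (2, 2, 4, 3) · 6: (4, 1, 5, 0) · 7: (4, 4, 0, 1) · 8: (2, 5, 1, 1) · 9: (2, 5, 1, 1) · 10: (4, 1, 5, 0)

Grouping the 10 weights by Ā_13-representative: 5 linkage classes.

[[1, 2], [3, 4, 6, 10], [5], [7], [8, 9]]


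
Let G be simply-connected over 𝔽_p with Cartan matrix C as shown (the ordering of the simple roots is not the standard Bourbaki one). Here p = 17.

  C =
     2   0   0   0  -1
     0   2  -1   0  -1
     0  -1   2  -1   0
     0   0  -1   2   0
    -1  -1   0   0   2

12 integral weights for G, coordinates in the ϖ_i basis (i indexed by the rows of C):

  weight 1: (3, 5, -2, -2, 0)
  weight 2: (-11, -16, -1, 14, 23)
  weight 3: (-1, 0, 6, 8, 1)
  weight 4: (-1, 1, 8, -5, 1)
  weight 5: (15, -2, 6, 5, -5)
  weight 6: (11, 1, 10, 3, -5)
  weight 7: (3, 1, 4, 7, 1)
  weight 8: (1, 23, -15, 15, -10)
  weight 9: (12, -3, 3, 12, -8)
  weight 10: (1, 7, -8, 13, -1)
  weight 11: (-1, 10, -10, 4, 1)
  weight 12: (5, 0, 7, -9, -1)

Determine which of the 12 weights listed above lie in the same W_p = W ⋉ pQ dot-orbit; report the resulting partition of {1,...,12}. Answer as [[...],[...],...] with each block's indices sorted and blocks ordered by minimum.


A_5 Cartan matrix, 5 simple roots permuted; ρ=(1,1,1,1,1).

W_17-reps of the 12 weights in Ā_17 (same 5-coord order as C):

    λ_1+ρ ↦ (4, 4, 1, 1, 1)
    λ_2+ρ ↦ (2, 1, 7, 7, 0)
    λ_3+ρ ↦ (2, 1, 7, 7, 0)
    λ_4+ρ ↦ (0, 2, 5, 4, 2)
    λ_5+ρ ↦ (4, 4, 1, 1, 1)
    λ_6+ρ ↦ (0, 2, 5, 4, 2)
    λ_7+ρ ↦ (0, 2, 5, 4, 2)
    λ_8+ρ ↦ (2, 1, 7, 7, 0)
    λ_9+ρ ↦ (0, 2, 5, 4, 2)
    λ_10+ρ ↦ (2, 1, 7, 7, 0)
    λ_11+ρ ↦ (0, 2, 5, 4, 2)
    λ_12+ρ ↦ (6, 1, 0, 8, 0)

Linkage partition of the 12 weights (4 classes, p=17):

[[1, 5], [2, 3, 8, 10], [4, 6, 7, 9, 11], [12]]


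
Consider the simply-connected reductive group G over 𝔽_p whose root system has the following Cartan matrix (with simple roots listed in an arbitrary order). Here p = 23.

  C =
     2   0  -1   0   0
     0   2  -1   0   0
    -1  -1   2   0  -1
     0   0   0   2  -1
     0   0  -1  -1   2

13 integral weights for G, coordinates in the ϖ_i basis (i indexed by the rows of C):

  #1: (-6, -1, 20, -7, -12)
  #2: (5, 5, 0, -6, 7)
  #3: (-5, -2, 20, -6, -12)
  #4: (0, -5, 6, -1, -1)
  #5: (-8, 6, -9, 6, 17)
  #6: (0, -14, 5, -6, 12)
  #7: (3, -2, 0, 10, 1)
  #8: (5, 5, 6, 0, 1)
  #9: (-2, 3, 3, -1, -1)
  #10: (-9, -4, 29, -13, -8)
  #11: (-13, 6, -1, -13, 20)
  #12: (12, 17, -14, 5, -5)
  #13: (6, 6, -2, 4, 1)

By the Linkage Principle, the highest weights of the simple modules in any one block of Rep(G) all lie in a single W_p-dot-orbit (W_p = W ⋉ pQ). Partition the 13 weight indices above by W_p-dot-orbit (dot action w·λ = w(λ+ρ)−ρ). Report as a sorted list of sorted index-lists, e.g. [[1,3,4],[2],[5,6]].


Dynkin diagram of C (from the 8 off-diagonal −1 entries): D_5.

Ā_23 reps of the 13 weights (D_5, coords as presented):

  1: (4, 1, 0, 11, 2)
  2: (6, 6, 1, 5, 1)
  3: (4, 1, 0, 11, 2)
  4: (1, 4, 3, 0, 0)
  5: (6, 6, 1, 5, 1)
  6: (6, 6, 1, 5, 1)
  7: (4, 1, 0, 11, 2)
  8: (6, 6, 1, 5, 1)
  9: (1, 4, 3, 0, 0)
  10: (1, 4, 3, 0, 0)
  11: (0, 5, 2, 7, 2)
  12: (4, 1, 0, 11, 2)
  13: (6, 6, 1, 5, 1)

Linkage partition of the 13 weights (4 classes, p=23):

[[1, 3, 7, 12], [2, 5, 6, 8, 13], [4, 9, 10], [11]]


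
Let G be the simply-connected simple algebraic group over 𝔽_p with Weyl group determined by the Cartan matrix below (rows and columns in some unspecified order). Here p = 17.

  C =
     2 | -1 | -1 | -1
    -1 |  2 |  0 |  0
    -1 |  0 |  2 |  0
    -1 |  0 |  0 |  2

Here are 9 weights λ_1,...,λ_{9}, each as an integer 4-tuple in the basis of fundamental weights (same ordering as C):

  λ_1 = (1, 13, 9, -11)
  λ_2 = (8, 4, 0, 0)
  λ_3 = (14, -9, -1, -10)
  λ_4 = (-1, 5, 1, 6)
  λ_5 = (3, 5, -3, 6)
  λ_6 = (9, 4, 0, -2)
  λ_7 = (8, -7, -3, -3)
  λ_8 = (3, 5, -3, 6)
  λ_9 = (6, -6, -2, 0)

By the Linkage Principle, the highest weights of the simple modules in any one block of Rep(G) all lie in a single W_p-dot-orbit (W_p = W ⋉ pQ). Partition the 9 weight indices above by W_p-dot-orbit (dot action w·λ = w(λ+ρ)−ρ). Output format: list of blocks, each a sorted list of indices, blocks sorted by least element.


C ↔ D_4 under row/col permutation; |W(D_4)| = 192.

Folding the 9 weights λ_j+ρ into Ā_17 (reps in the given 4-coord order):

  1: (1, 5, 1, 1);  2: (1, 5, 1, 1);  3: (0, 6, 2, 7);  4: (0, 6, 2, 7);  5: (0, 6, 2, 7);  6: (1, 5, 1, 1);  7: (1, 5, 1, 1);  8: (0, 6, 2, 7);  9: (1, 5, 1, 1)

Grouping the 9 weights by Ā_17-representative: 2 linkage classes.

[[1, 2, 6, 7, 9], [3, 4, 5, 8]]


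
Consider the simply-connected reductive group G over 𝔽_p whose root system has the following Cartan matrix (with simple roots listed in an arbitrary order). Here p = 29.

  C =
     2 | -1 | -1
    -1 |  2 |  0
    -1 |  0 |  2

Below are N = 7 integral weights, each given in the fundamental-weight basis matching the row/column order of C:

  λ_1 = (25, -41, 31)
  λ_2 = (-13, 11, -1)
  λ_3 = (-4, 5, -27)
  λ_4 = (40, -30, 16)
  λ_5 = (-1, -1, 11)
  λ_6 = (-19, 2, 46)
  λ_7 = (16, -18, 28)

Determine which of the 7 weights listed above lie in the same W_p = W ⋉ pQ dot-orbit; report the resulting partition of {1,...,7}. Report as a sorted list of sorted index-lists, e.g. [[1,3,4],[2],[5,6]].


Root system A_3: the 3×3 matrix C matches after relabeling.

λ_j+ρ reflected into Ā_29 (⟨·,θ^∨⟩≤29); 3-tuples as given:

  1: (0, 3, 11)
  2: (0, 0, 12)
  3: (3, 23, 3)
  4: (0, 0, 12)
  5: (0, 0, 12)
  6: (0, 3, 11)
  7: (0, 0, 12)

Linkage partition of the 7 weights (3 classes, p=29):

[[1, 6], [2, 4, 5, 7], [3]]


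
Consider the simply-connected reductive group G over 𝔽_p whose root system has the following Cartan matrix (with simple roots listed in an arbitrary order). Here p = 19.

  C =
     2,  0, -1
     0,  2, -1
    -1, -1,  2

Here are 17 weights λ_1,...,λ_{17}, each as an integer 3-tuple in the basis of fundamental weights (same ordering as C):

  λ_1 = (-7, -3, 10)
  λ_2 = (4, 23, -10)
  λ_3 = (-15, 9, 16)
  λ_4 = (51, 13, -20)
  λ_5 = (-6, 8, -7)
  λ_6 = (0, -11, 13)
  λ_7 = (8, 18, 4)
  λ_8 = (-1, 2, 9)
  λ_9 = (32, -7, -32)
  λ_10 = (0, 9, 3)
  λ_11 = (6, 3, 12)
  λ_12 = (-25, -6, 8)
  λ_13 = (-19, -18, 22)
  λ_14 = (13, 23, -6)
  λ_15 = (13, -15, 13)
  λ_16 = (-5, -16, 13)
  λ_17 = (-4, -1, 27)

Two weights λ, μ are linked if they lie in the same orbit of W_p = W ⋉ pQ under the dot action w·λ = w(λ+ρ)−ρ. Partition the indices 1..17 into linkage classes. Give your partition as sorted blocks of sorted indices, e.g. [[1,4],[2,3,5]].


Type A_3, rank 3, |W|=24; reorder rows/cols to standard.

Folding the 17 weights λ_j+ρ into Ā_19 (reps in the given 3-coord order):

    [1] (6, 2, 3)
    [2] (1, 10, 4)
    [3] (6, 2, 3)
    [4] (5, 5, 0)
    [5] (6, 2, 3)
    [6] (1, 10, 4)
    [7] (5, 5, 0)
    [8] (0, 3, 10)
    [9] (2, 1, 12)
    [10] (1, 10, 4)
    [11] (2, 1, 12)
    [12] (1, 10, 4)
    [13] (2, 1, 12)
    [14] (5, 5, 0)
    [15] (5, 5, 0)
    [16] (1, 10, 4)
    [17] (0, 3, 10)

5 distinct reps among the 17 weights ⇒ 5 W_19-linkage classes:

[[1, 3, 5], [2, 6, 10, 12, 16], [4, 7, 14, 15], [8, 17], [9, 11, 13]]


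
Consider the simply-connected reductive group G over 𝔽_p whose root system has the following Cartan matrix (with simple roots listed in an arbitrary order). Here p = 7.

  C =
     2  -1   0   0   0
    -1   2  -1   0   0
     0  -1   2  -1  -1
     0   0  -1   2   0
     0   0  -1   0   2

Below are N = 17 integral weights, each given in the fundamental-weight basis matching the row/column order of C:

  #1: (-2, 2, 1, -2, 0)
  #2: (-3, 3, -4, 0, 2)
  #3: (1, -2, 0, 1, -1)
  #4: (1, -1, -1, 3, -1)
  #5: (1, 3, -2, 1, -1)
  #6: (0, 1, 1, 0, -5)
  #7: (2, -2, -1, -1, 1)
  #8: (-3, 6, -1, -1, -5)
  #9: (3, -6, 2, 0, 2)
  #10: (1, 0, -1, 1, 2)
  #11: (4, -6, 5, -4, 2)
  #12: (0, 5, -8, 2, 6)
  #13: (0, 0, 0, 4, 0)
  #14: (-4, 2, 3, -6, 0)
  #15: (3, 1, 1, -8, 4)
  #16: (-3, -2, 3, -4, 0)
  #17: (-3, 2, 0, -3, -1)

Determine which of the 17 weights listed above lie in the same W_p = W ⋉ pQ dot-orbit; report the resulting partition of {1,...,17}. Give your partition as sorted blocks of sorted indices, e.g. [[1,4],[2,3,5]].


D_5 Cartan matrix, 5 simple roots permuted; ρ=(1,1,1,1,1).

λ_j+ρ reflected into Ā_7 (⟨·,θ^∨⟩≤7); 5-tuples as given:

  λ_1+ρ ↦ (1, 0, 1, 1, 1)
  λ_2+ρ ↦ (1, 1, 0, 2, 0)
  λ_3+ρ ↦ (1, 1, 0, 2, 0)
  λ_4+ρ ↦ (2, 0, 0, 4, 0)
  λ_5+ρ ↦ (2, 0, 0, 1, 1)
  λ_6+ρ ↦ (1, 0, 1, 1, 2)
  λ_7+ρ ↦ (2, 0, 0, 1, 1)
  λ_8+ρ ↦ (2, 0, 0, 4, 0)
  λ_9+ρ ↦ (1, 0, 1, 1, 1)
  λ_10+ρ ↦ (1, 0, 1, 1, 2)
  λ_11+ρ ↦ (2, 0, 0, 1, 1)
  λ_12+ρ ↦ (2, 0, 0, 4, 0)
  λ_13+ρ ↦ (1, 1, 0, 3, 1)
  λ_14+ρ ↦ (2, 0, 0, 4, 0)
  λ_15+ρ ↦ (2, 0, 0, 1, 1)
  λ_16+ρ ↦ (1, 0, 1, 1, 1)
  λ_17+ρ ↦ (2, 0, 0, 1, 1)

Grouping the 17 weights by Ā_7-representative: 6 linkage classes.

[[1, 9, 16], [2, 3], [4, 8, 12, 14], [5, 7, 11, 15, 17], [6, 10], [13]]


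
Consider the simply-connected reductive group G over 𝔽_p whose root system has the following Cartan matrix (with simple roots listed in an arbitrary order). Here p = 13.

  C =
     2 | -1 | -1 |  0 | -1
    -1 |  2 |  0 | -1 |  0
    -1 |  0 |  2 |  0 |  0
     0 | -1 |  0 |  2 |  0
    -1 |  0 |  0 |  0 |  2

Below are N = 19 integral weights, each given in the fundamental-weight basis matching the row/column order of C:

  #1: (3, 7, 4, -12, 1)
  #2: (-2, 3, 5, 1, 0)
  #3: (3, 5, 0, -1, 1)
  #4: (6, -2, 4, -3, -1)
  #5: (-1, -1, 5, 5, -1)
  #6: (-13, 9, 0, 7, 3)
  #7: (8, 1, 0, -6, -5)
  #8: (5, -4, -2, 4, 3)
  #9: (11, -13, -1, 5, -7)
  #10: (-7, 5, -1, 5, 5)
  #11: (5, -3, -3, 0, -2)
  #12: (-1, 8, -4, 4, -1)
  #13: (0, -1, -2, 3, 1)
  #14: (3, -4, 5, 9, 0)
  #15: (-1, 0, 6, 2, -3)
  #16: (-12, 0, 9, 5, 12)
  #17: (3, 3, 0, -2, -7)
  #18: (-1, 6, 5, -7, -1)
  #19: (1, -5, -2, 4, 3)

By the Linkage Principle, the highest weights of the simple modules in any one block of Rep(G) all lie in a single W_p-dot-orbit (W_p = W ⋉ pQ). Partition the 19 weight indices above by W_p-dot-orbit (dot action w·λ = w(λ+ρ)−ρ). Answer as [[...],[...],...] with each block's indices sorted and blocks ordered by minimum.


Dynkin diagram of C (from the 8 off-diagonal −1 entries): D_5.

Alcove-folded reps (p=13, 19 weights, presented ϖ-order):

    λ_1 → (1, 1, 1, 1, 4)
    λ_2 → (1, 1, 5, 2, 0)
    λ_3 → (0, 0, 1, 4, 2)
    λ_4 → (1, 1, 5, 2, 0)
    λ_5 → (0, 0, 6, 6, 0)
    λ_6 → (1, 1, 2, 1, 1)
    λ_7 → (1, 1, 1, 1, 4)
    λ_8 → (1, 1, 1, 1, 4)
    λ_9 → (0, 0, 6, 6, 0)
    λ_10 → (0, 0, 6, 6, 0)
    λ_11 → (1, 1, 2, 1, 1)
    λ_12 → (0, 0, 1, 4, 2)
    λ_13 → (0, 0, 1, 4, 2)
    λ_14 → (1, 1, 1, 1, 4)
    λ_15 → (1, 1, 5, 2, 0)
    λ_16 → (0, 0, 1, 4, 2)
    λ_17 → (1, 1, 1, 1, 4)
    λ_18 → (0, 0, 6, 6, 0)
    λ_19 → (1, 1, 2, 1, 1)

5 distinct reps among the 19 weights ⇒ 5 W_13-linkage classes:

[[1, 7, 8, 14, 17], [2, 4, 15], [3, 12, 13, 16], [5, 9, 10, 18], [6, 11, 19]]


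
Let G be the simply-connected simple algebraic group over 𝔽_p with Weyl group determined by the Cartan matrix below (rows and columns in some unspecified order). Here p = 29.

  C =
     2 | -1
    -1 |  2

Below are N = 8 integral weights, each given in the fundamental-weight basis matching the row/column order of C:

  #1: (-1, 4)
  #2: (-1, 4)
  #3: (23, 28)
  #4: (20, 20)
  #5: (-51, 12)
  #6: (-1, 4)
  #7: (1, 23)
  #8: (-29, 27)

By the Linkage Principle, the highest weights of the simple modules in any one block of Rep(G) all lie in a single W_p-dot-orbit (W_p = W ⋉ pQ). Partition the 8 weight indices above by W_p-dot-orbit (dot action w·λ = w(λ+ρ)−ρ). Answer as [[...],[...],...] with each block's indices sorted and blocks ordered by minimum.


Type A_2, rank 2, |W|=6; reorder rows/cols to standard.

Alcove-folded reps (p=29, 8 weights, presented ϖ-order):

  [1] (0, 5)
  [2] (0, 5)
  [3] (0, 5)
  [4] (8, 8)
  [5] (8, 8)
  [6] (0, 5)
  [7] (2, 24)
  [8] (28, 0)

4 distinct reps among the 8 weights ⇒ 4 W_29-linkage classes:

[[1, 2, 3, 6], [4, 5], [7], [8]]


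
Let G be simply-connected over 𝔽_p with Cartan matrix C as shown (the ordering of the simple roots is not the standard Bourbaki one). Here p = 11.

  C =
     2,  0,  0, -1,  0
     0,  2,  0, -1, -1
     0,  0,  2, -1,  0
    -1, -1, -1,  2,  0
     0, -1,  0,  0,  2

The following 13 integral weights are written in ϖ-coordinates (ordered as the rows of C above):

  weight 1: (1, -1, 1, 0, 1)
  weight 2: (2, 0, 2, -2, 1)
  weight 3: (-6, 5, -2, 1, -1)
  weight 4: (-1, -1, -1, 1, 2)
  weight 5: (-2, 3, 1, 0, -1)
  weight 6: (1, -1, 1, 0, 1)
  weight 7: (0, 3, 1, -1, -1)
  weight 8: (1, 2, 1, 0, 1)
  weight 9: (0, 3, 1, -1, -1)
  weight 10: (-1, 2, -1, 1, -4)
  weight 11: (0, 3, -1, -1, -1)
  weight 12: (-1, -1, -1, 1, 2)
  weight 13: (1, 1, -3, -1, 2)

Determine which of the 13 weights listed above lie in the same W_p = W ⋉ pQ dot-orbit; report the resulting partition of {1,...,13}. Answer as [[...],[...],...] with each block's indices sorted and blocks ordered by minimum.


C ↔ D_5 under row/col permutation; |W(D_5)| = 1920.

λ_j+ρ reflected into Ā_11 (⟨·,θ^∨⟩≤11); 5-tuples as given:

    [1] (2, 0, 2, 1, 2)
    [2] (2, 0, 2, 1, 2)
    [3] (1, 2, 3, 1, 0)
    [4] (0, 0, 0, 2, 3)
    [5] (1, 4, 2, 0, 0)
    [6] (2, 0, 2, 1, 2)
    [7] (1, 4, 2, 0, 0)
    [8] (2, 0, 2, 1, 2)
    [9] (1, 4, 2, 0, 0)
    [10] (0, 0, 0, 2, 3)
    [11] (1, 4, 0, 0, 0)
    [12] (0, 0, 0, 2, 3)
    [13] (0, 0, 0, 2, 3)

5 distinct reps among the 13 weights ⇒ 5 W_11-linkage classes:

[[1, 2, 6, 8], [3], [4, 10, 12, 13], [5, 7, 9], [11]]
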